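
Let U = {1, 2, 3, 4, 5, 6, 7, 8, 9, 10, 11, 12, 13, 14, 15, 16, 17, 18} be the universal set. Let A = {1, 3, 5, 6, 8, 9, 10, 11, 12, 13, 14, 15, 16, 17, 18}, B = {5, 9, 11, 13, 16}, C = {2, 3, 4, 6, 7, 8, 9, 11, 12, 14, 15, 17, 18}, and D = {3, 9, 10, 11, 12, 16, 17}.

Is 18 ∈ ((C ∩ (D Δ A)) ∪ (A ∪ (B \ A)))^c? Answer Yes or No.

No

18 ∉ D and 18 ∈ A, so 18 ∈ D Δ A
18 ∈ C and 18 ∈ (D Δ A), so 18 ∈ C ∩ (D Δ A)
18 ∉ B and 18 ∈ A, so 18 ∉ B \ A
18 ∈ A and 18 ∉ (B \ A), so 18 ∈ A ∪ (B \ A)
18 ∈ (C ∩ (D Δ A)) and 18 ∈ (A ∪ (B \ A)), so 18 ∈ (C ∩ (D Δ A)) ∪ (A ∪ (B \ A))
18 ∉ ((C ∩ (D Δ A)) ∪ (A ∪ (B \ A)))^c since 18 ∈ ((C ∩ (D Δ A)) ∪ (A ∪ (B \ A)))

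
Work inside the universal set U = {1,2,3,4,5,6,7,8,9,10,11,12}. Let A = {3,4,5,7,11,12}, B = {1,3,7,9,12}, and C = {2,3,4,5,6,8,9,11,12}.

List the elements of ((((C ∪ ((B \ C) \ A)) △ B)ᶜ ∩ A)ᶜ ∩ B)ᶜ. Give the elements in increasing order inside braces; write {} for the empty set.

B \ C = {1,7}
(B \ C) \ A = {1}
C ∪ ((B \ C) \ A) = {1,2,3,4,5,6,8,9,11,12}
(C ∪ ((B \ C) \ A)) △ B = {2,4,5,6,7,8,11}
((C ∪ ((B \ C) \ A)) △ B)ᶜ = {1,3,9,10,12}
((C ∪ ((B \ C) \ A)) △ B)ᶜ ∩ A = {3,12}
(((C ∪ ((B \ C) \ A)) △ B)ᶜ ∩ A)ᶜ = {1,2,4,5,6,7,8,9,10,11}
(((C ∪ ((B \ C) \ A)) △ B)ᶜ ∩ A)ᶜ ∩ B = {1,7,9}
((((C ∪ ((B \ C) \ A)) △ B)ᶜ ∩ A)ᶜ ∩ B)ᶜ = {2,3,4,5,6,8,10,11,12}

{2,3,4,5,6,8,10,11,12}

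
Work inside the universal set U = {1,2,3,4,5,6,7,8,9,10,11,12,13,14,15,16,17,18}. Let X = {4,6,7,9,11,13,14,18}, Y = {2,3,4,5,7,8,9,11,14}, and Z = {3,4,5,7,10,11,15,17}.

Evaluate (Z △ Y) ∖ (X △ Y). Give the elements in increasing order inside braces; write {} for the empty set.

Z △ Y = {2,8,9,10,14,15,17}
X △ Y = {2,3,5,6,8,13,18}
(Z △ Y) ∖ (X △ Y) = {9,10,14,15,17}

{9,10,14,15,17}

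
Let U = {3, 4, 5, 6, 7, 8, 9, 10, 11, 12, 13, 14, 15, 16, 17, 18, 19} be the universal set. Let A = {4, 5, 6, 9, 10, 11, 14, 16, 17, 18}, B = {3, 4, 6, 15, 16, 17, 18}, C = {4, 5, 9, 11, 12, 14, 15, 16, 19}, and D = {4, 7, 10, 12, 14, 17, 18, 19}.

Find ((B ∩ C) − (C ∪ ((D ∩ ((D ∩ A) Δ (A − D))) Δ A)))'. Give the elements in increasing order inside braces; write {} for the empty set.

B ∩ C = {4, 15, 16}
D ∩ A = {4, 10, 14, 17, 18}
A − D = {5, 6, 9, 11, 16}
(D ∩ A) Δ (A − D) = {4, 5, 6, 9, 10, 11, 14, 16, 17, 18}
D ∩ ((D ∩ A) Δ (A − D)) = {4, 10, 14, 17, 18}
(D ∩ ((D ∩ A) Δ (A − D))) Δ A = {5, 6, 9, 11, 16}
C ∪ ((D ∩ ((D ∩ A) Δ (A − D))) Δ A) = {4, 5, 6, 9, 11, 12, 14, 15, 16, 19}
(B ∩ C) − (C ∪ ((D ∩ ((D ∩ A) Δ (A − D))) Δ A)) = {}
((B ∩ C) − (C ∪ ((D ∩ ((D ∩ A) Δ (A − D))) Δ A)))' = {3, 4, 5, 6, 7, 8, 9, 10, 11, 12, 13, 14, 15, 16, 17, 18, 19}

{3, 4, 5, 6, 7, 8, 9, 10, 11, 12, 13, 14, 15, 16, 17, 18, 19}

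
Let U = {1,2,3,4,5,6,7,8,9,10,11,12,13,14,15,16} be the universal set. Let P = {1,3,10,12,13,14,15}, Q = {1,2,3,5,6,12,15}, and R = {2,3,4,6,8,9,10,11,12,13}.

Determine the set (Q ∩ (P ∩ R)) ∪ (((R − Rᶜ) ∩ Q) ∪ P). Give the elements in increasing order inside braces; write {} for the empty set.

{1,2,3,6,10,12,13,14,15}

P ∩ R = {3,10,12,13}
Q ∩ (P ∩ R) = {3,12}
Rᶜ = {1,5,7,14,15,16}
R − Rᶜ = {2,3,4,6,8,9,10,11,12,13}
(R − Rᶜ) ∩ Q = {2,3,6,12}
((R − Rᶜ) ∩ Q) ∪ P = {1,2,3,6,10,12,13,14,15}
(Q ∩ (P ∩ R)) ∪ (((R − Rᶜ) ∩ Q) ∪ P) = {1,2,3,6,10,12,13,14,15}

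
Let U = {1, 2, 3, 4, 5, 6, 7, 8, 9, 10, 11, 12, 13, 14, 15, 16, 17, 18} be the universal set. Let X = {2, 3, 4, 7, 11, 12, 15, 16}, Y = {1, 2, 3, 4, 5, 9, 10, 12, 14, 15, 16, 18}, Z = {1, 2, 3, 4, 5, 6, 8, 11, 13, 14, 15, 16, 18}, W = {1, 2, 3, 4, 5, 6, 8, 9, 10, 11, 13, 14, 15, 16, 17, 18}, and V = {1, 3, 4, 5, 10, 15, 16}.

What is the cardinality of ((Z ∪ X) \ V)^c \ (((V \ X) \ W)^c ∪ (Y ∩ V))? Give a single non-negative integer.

Z ∪ X = {1, 2, 3, 4, 5, 6, 7, 8, 11, 12, 13, 14, 15, 16, 18}
(Z ∪ X) \ V = {2, 6, 7, 8, 11, 12, 13, 14, 18}
((Z ∪ X) \ V)^c = {1, 3, 4, 5, 9, 10, 15, 16, 17}
V \ X = {1, 5, 10}
(V \ X) \ W = {}
((V \ X) \ W)^c = {1, 2, 3, 4, 5, 6, 7, 8, 9, 10, 11, 12, 13, 14, 15, 16, 17, 18}
Y ∩ V = {1, 3, 4, 5, 10, 15, 16}
((V \ X) \ W)^c ∪ (Y ∩ V) = {1, 2, 3, 4, 5, 6, 7, 8, 9, 10, 11, 12, 13, 14, 15, 16, 17, 18}
((Z ∪ X) \ V)^c \ (((V \ X) \ W)^c ∪ (Y ∩ V)) = {}
|((Z ∪ X) \ V)^c \ (((V \ X) \ W)^c ∪ (Y ∩ V))| = 0

0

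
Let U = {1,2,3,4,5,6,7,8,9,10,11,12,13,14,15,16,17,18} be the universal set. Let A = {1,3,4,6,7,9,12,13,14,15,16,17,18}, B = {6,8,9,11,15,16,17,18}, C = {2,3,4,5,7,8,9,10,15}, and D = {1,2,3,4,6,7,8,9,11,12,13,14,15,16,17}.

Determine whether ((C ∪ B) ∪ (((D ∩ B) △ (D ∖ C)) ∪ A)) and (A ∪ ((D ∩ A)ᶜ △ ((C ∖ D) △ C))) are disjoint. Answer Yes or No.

No

C ∪ B = {2,3,4,5,6,7,8,9,10,11,15,16,17,18}
D ∩ B = {6,8,9,11,15,16,17}
D ∖ C = {1,6,11,12,13,14,16,17}
(D ∩ B) △ (D ∖ C) = {1,8,9,12,13,14,15}
((D ∩ B) △ (D ∖ C)) ∪ A = {1,3,4,6,7,8,9,12,13,14,15,16,17,18}
(C ∪ B) ∪ (((D ∩ B) △ (D ∖ C)) ∪ A) = {1,2,3,4,5,6,7,8,9,10,11,12,13,14,15,16,17,18}
D ∩ A = {1,3,4,6,7,9,12,13,14,15,16,17}
(D ∩ A)ᶜ = {2,5,8,10,11,18}
C ∖ D = {5,10}
(C ∖ D) △ C = {2,3,4,7,8,9,15}
(D ∩ A)ᶜ △ ((C ∖ D) △ C) = {3,4,5,7,9,10,11,15,18}
A ∪ ((D ∩ A)ᶜ △ ((C ∖ D) △ C)) = {1,3,4,5,6,7,9,10,11,12,13,14,15,16,17,18}
1 lies in both, so they are not disjoint.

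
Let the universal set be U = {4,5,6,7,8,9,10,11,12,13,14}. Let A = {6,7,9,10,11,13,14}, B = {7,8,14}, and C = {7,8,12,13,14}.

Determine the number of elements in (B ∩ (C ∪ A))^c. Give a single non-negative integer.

8

C ∪ A = {6,7,8,9,10,11,12,13,14}
B ∩ (C ∪ A) = {7,8,14}
(B ∩ (C ∪ A))^c = {4,5,6,9,10,11,12,13}
|(B ∩ (C ∪ A))^c| = 8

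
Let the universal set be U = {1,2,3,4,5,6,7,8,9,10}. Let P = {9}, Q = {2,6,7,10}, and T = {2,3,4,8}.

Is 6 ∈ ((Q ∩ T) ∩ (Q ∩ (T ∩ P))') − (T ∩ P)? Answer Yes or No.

6 ∈ Q and 6 ∉ T, so 6 ∉ Q ∩ T
6 ∉ T and 6 ∉ P, so 6 ∉ T ∩ P
6 ∈ Q and 6 ∉ (T ∩ P), so 6 ∉ Q ∩ (T ∩ P)
6 ∈ (Q ∩ (T ∩ P))' since 6 ∉ (Q ∩ (T ∩ P))
6 ∉ (Q ∩ T) and 6 ∈ (Q ∩ (T ∩ P))', so 6 ∉ (Q ∩ T) ∩ (Q ∩ (T ∩ P))'
6 ∉ T and 6 ∉ P, so 6 ∉ T ∩ P
6 ∉ ((Q ∩ T) ∩ (Q ∩ (T ∩ P))') and 6 ∉ (T ∩ P), so 6 ∉ ((Q ∩ T) ∩ (Q ∩ (T ∩ P))') − (T ∩ P)

No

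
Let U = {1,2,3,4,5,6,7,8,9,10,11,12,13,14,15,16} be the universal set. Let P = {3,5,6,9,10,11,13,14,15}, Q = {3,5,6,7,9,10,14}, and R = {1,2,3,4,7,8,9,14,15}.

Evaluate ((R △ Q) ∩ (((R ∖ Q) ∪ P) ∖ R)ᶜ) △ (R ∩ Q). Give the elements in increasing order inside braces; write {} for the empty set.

{1,2,3,4,7,8,9,14,15}

R △ Q = {1,2,4,5,6,8,10,15}
R ∖ Q = {1,2,4,8,15}
(R ∖ Q) ∪ P = {1,2,3,4,5,6,8,9,10,11,13,14,15}
((R ∖ Q) ∪ P) ∖ R = {5,6,10,11,13}
(((R ∖ Q) ∪ P) ∖ R)ᶜ = {1,2,3,4,7,8,9,12,14,15,16}
(R △ Q) ∩ (((R ∖ Q) ∪ P) ∖ R)ᶜ = {1,2,4,8,15}
R ∩ Q = {3,7,9,14}
((R △ Q) ∩ (((R ∖ Q) ∪ P) ∖ R)ᶜ) △ (R ∩ Q) = {1,2,3,4,7,8,9,14,15}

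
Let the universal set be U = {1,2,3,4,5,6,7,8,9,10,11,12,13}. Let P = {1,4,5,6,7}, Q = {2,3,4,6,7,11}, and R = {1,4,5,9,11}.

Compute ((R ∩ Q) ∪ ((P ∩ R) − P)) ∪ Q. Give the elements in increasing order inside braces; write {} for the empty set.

R ∩ Q = {4,11}
P ∩ R = {1,4,5}
(P ∩ R) − P = {}
(R ∩ Q) ∪ ((P ∩ R) − P) = {4,11}
((R ∩ Q) ∪ ((P ∩ R) − P)) ∪ Q = {2,3,4,6,7,11}

{2,3,4,6,7,11}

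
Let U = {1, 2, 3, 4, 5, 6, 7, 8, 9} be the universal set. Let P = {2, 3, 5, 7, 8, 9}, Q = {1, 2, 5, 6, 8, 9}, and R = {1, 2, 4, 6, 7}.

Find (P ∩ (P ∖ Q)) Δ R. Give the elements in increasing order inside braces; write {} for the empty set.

{1, 2, 3, 4, 6}

P ∖ Q = {3, 7}
P ∩ (P ∖ Q) = {3, 7}
(P ∩ (P ∖ Q)) Δ R = {1, 2, 3, 4, 6}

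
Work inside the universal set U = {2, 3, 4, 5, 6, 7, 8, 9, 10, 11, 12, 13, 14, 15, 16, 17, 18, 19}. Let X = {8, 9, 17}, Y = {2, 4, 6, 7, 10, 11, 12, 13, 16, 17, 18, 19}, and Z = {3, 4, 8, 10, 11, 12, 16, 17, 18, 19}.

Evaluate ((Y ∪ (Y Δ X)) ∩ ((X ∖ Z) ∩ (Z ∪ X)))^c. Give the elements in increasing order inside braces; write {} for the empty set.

{2, 3, 4, 5, 6, 7, 8, 10, 11, 12, 13, 14, 15, 16, 17, 18, 19}

Y Δ X = {2, 4, 6, 7, 8, 9, 10, 11, 12, 13, 16, 18, 19}
Y ∪ (Y Δ X) = {2, 4, 6, 7, 8, 9, 10, 11, 12, 13, 16, 17, 18, 19}
X ∖ Z = {9}
Z ∪ X = {3, 4, 8, 9, 10, 11, 12, 16, 17, 18, 19}
(X ∖ Z) ∩ (Z ∪ X) = {9}
(Y ∪ (Y Δ X)) ∩ ((X ∖ Z) ∩ (Z ∪ X)) = {9}
((Y ∪ (Y Δ X)) ∩ ((X ∖ Z) ∩ (Z ∪ X)))^c = {2, 3, 4, 5, 6, 7, 8, 10, 11, 12, 13, 14, 15, 16, 17, 18, 19}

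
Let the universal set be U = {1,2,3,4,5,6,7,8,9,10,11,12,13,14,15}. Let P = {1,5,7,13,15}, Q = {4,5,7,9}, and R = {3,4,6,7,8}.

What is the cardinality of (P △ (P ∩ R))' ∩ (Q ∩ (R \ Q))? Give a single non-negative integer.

0

P ∩ R = {7}
P △ (P ∩ R) = {1,5,13,15}
(P △ (P ∩ R))' = {2,3,4,6,7,8,9,10,11,12,14}
R \ Q = {3,6,8}
Q ∩ (R \ Q) = {}
(P △ (P ∩ R))' ∩ (Q ∩ (R \ Q)) = {}
|(P △ (P ∩ R))' ∩ (Q ∩ (R \ Q))| = 0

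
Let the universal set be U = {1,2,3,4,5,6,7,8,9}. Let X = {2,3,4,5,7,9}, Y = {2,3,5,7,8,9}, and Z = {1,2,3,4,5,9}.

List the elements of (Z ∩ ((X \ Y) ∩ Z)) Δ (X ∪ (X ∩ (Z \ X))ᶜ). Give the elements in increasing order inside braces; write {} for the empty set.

X \ Y = {4}
(X \ Y) ∩ Z = {4}
Z ∩ ((X \ Y) ∩ Z) = {4}
Z \ X = {1}
X ∩ (Z \ X) = {}
(X ∩ (Z \ X))ᶜ = {1,2,3,4,5,6,7,8,9}
X ∪ (X ∩ (Z \ X))ᶜ = {1,2,3,4,5,6,7,8,9}
(Z ∩ ((X \ Y) ∩ Z)) Δ (X ∪ (X ∩ (Z \ X))ᶜ) = {1,2,3,5,6,7,8,9}

{1,2,3,5,6,7,8,9}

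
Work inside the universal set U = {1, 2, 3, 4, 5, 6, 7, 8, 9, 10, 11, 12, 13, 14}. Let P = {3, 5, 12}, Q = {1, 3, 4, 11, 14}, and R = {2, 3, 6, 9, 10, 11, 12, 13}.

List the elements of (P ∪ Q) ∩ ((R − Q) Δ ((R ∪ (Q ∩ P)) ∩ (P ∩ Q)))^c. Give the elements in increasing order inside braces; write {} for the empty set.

{1, 4, 5, 11, 14}

P ∪ Q = {1, 3, 4, 5, 11, 12, 14}
R − Q = {2, 6, 9, 10, 12, 13}
Q ∩ P = {3}
R ∪ (Q ∩ P) = {2, 3, 6, 9, 10, 11, 12, 13}
P ∩ Q = {3}
(R ∪ (Q ∩ P)) ∩ (P ∩ Q) = {3}
(R − Q) Δ ((R ∪ (Q ∩ P)) ∩ (P ∩ Q)) = {2, 3, 6, 9, 10, 12, 13}
((R − Q) Δ ((R ∪ (Q ∩ P)) ∩ (P ∩ Q)))^c = {1, 4, 5, 7, 8, 11, 14}
(P ∪ Q) ∩ ((R − Q) Δ ((R ∪ (Q ∩ P)) ∩ (P ∩ Q)))^c = {1, 4, 5, 11, 14}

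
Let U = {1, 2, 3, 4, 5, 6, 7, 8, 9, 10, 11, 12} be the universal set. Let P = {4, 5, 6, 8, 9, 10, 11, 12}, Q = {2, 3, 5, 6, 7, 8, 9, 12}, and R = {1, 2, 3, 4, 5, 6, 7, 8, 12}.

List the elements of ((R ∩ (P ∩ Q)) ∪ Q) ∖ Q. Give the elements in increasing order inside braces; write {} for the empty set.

P ∩ Q = {5, 6, 8, 9, 12}
R ∩ (P ∩ Q) = {5, 6, 8, 12}
(R ∩ (P ∩ Q)) ∪ Q = {2, 3, 5, 6, 7, 8, 9, 12}
((R ∩ (P ∩ Q)) ∪ Q) ∖ Q = {}

{}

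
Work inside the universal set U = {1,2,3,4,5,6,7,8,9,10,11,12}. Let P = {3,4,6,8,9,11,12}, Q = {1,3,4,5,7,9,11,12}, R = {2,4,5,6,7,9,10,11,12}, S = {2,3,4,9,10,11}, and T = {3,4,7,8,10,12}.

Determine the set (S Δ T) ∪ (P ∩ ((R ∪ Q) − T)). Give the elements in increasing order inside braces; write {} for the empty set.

S Δ T = {2,7,8,9,11,12}
R ∪ Q = {1,2,3,4,5,6,7,9,10,11,12}
(R ∪ Q) − T = {1,2,5,6,9,11}
P ∩ ((R ∪ Q) − T) = {6,9,11}
(S Δ T) ∪ (P ∩ ((R ∪ Q) − T)) = {2,6,7,8,9,11,12}

{2,6,7,8,9,11,12}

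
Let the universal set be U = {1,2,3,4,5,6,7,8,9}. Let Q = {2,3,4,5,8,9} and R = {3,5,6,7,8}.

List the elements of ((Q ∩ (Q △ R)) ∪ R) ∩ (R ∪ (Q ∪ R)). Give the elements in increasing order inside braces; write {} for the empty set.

{2,3,4,5,6,7,8,9}

Q △ R = {2,4,6,7,9}
Q ∩ (Q △ R) = {2,4,9}
(Q ∩ (Q △ R)) ∪ R = {2,3,4,5,6,7,8,9}
Q ∪ R = {2,3,4,5,6,7,8,9}
R ∪ (Q ∪ R) = {2,3,4,5,6,7,8,9}
((Q ∩ (Q △ R)) ∪ R) ∩ (R ∪ (Q ∪ R)) = {2,3,4,5,6,7,8,9}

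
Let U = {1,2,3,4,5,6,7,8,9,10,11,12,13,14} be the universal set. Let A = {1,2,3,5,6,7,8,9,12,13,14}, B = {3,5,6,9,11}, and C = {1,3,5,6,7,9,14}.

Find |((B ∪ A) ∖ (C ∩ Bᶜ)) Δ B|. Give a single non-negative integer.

4

B ∪ A = {1,2,3,5,6,7,8,9,11,12,13,14}
Bᶜ = {1,2,4,7,8,10,12,13,14}
C ∩ Bᶜ = {1,7,14}
(B ∪ A) ∖ (C ∩ Bᶜ) = {2,3,5,6,8,9,11,12,13}
((B ∪ A) ∖ (C ∩ Bᶜ)) Δ B = {2,8,12,13}
|((B ∪ A) ∖ (C ∩ Bᶜ)) Δ B| = 4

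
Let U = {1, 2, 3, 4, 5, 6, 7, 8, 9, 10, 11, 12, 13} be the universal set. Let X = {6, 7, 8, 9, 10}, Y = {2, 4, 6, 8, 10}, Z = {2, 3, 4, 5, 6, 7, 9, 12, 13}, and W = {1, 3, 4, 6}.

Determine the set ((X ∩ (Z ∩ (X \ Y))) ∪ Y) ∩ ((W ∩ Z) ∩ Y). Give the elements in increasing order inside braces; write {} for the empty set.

X \ Y = {7, 9}
Z ∩ (X \ Y) = {7, 9}
X ∩ (Z ∩ (X \ Y)) = {7, 9}
(X ∩ (Z ∩ (X \ Y))) ∪ Y = {2, 4, 6, 7, 8, 9, 10}
W ∩ Z = {3, 4, 6}
(W ∩ Z) ∩ Y = {4, 6}
((X ∩ (Z ∩ (X \ Y))) ∪ Y) ∩ ((W ∩ Z) ∩ Y) = {4, 6}

{4, 6}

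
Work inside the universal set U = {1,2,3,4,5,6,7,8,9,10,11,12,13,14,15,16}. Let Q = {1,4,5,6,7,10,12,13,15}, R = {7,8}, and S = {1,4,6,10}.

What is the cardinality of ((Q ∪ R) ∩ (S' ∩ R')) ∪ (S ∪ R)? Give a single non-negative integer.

10

Q ∪ R = {1,4,5,6,7,8,10,12,13,15}
S' = {2,3,5,7,8,9,11,12,13,14,15,16}
R' = {1,2,3,4,5,6,9,10,11,12,13,14,15,16}
S' ∩ R' = {2,3,5,9,11,12,13,14,15,16}
(Q ∪ R) ∩ (S' ∩ R') = {5,12,13,15}
S ∪ R = {1,4,6,7,8,10}
((Q ∪ R) ∩ (S' ∩ R')) ∪ (S ∪ R) = {1,4,5,6,7,8,10,12,13,15}
|((Q ∪ R) ∩ (S' ∩ R')) ∪ (S ∪ R)| = 10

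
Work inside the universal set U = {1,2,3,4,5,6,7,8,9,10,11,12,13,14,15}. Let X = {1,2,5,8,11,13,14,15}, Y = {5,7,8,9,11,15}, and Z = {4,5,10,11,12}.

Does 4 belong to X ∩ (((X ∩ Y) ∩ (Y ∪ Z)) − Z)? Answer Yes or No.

No

4 ∉ X and 4 ∉ Y, so 4 ∉ X ∩ Y
4 ∉ Y and 4 ∈ Z, so 4 ∈ Y ∪ Z
4 ∉ (X ∩ Y) and 4 ∈ (Y ∪ Z), so 4 ∉ (X ∩ Y) ∩ (Y ∪ Z)
4 ∉ ((X ∩ Y) ∩ (Y ∪ Z)) and 4 ∈ Z, so 4 ∉ ((X ∩ Y) ∩ (Y ∪ Z)) − Z
4 ∉ X and 4 ∉ (((X ∩ Y) ∩ (Y ∪ Z)) − Z), so 4 ∉ X ∩ (((X ∩ Y) ∩ (Y ∪ Z)) − Z)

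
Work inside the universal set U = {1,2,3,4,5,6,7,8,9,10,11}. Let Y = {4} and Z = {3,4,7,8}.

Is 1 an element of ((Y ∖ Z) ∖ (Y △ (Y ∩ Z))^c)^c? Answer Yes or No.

1 ∉ Y and 1 ∉ Z, so 1 ∉ Y ∖ Z
1 ∉ Y and 1 ∉ Z, so 1 ∉ Y ∩ Z
1 ∉ Y and 1 ∉ (Y ∩ Z), so 1 ∉ Y △ (Y ∩ Z)
1 ∈ (Y △ (Y ∩ Z))^c since 1 ∉ (Y △ (Y ∩ Z))
1 ∉ (Y ∖ Z) and 1 ∈ (Y △ (Y ∩ Z))^c, so 1 ∉ (Y ∖ Z) ∖ (Y △ (Y ∩ Z))^c
1 ∈ ((Y ∖ Z) ∖ (Y △ (Y ∩ Z))^c)^c since 1 ∉ ((Y ∖ Z) ∖ (Y △ (Y ∩ Z))^c)

Yes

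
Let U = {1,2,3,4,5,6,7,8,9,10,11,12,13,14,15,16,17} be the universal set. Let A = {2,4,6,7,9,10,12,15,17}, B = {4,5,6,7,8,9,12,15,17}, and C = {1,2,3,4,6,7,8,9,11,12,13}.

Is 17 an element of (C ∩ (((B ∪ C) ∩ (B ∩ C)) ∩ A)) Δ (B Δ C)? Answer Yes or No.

Yes

17 ∈ B and 17 ∉ C, so 17 ∈ B ∪ C
17 ∈ B and 17 ∉ C, so 17 ∉ B ∩ C
17 ∈ (B ∪ C) and 17 ∉ (B ∩ C), so 17 ∉ (B ∪ C) ∩ (B ∩ C)
17 ∉ ((B ∪ C) ∩ (B ∩ C)) and 17 ∈ A, so 17 ∉ ((B ∪ C) ∩ (B ∩ C)) ∩ A
17 ∉ C and 17 ∉ (((B ∪ C) ∩ (B ∩ C)) ∩ A), so 17 ∉ C ∩ (((B ∪ C) ∩ (B ∩ C)) ∩ A)
17 ∈ B and 17 ∉ C, so 17 ∈ B Δ C
17 ∉ (C ∩ (((B ∪ C) ∩ (B ∩ C)) ∩ A)) and 17 ∈ (B Δ C), so 17 ∈ (C ∩ (((B ∪ C) ∩ (B ∩ C)) ∩ A)) Δ (B Δ C)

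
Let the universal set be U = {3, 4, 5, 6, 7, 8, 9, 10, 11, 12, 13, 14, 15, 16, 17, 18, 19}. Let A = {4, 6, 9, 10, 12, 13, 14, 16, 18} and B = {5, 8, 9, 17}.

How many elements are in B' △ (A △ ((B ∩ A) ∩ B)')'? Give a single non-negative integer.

5

B' = {3, 4, 6, 7, 10, 11, 12, 13, 14, 15, 16, 18, 19}
B ∩ A = {9}
(B ∩ A) ∩ B = {9}
((B ∩ A) ∩ B)' = {3, 4, 5, 6, 7, 8, 10, 11, 12, 13, 14, 15, 16, 17, 18, 19}
A △ ((B ∩ A) ∩ B)' = {3, 5, 7, 8, 9, 11, 15, 17, 19}
(A △ ((B ∩ A) ∩ B)')' = {4, 6, 10, 12, 13, 14, 16, 18}
B' △ (A △ ((B ∩ A) ∩ B)')' = {3, 7, 11, 15, 19}
|B' △ (A △ ((B ∩ A) ∩ B)')'| = 5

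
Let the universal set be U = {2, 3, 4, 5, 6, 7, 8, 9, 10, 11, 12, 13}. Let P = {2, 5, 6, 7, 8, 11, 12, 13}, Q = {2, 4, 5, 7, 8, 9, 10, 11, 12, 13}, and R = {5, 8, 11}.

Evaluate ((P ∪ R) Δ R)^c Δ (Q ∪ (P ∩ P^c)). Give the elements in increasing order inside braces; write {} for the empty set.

{2, 3, 7, 12, 13}

P ∪ R = {2, 5, 6, 7, 8, 11, 12, 13}
(P ∪ R) Δ R = {2, 6, 7, 12, 13}
((P ∪ R) Δ R)^c = {3, 4, 5, 8, 9, 10, 11}
P^c = {3, 4, 9, 10}
P ∩ P^c = {}
Q ∪ (P ∩ P^c) = {2, 4, 5, 7, 8, 9, 10, 11, 12, 13}
((P ∪ R) Δ R)^c Δ (Q ∪ (P ∩ P^c)) = {2, 3, 7, 12, 13}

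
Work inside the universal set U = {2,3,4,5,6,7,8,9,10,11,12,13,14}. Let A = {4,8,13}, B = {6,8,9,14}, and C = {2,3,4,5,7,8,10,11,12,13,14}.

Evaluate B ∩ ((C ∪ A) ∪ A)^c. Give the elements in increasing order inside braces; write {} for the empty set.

{6,9}

C ∪ A = {2,3,4,5,7,8,10,11,12,13,14}
(C ∪ A) ∪ A = {2,3,4,5,7,8,10,11,12,13,14}
((C ∪ A) ∪ A)^c = {6,9}
B ∩ ((C ∪ A) ∪ A)^c = {6,9}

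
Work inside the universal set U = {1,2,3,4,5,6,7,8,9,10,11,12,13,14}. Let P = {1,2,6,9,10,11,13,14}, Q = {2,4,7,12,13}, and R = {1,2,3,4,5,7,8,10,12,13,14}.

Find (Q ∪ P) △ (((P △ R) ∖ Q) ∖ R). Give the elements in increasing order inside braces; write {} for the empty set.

{1,2,4,7,10,12,13,14}

Q ∪ P = {1,2,4,6,7,9,10,11,12,13,14}
P △ R = {3,4,5,6,7,8,9,11,12}
(P △ R) ∖ Q = {3,5,6,8,9,11}
((P △ R) ∖ Q) ∖ R = {6,9,11}
(Q ∪ P) △ (((P △ R) ∖ Q) ∖ R) = {1,2,4,7,10,12,13,14}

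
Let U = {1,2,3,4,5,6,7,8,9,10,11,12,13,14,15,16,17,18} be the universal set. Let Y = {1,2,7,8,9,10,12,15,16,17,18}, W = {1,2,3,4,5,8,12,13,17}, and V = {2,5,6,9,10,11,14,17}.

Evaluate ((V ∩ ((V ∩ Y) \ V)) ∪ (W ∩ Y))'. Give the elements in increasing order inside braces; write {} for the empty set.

V ∩ Y = {2,9,10,17}
(V ∩ Y) \ V = {}
V ∩ ((V ∩ Y) \ V) = {}
W ∩ Y = {1,2,8,12,17}
(V ∩ ((V ∩ Y) \ V)) ∪ (W ∩ Y) = {1,2,8,12,17}
((V ∩ ((V ∩ Y) \ V)) ∪ (W ∩ Y))' = {3,4,5,6,7,9,10,11,13,14,15,16,18}

{3,4,5,6,7,9,10,11,13,14,15,16,18}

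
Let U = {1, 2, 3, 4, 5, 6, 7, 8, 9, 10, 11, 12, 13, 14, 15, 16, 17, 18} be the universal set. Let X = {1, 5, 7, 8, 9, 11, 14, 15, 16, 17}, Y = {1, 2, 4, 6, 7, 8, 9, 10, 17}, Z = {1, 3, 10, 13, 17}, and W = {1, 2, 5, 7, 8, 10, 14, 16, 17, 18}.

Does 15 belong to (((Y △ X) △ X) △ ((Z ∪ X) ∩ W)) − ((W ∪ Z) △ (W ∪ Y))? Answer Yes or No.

15 ∉ Y and 15 ∈ X, so 15 ∈ Y △ X
15 ∈ (Y △ X) and 15 ∈ X, so 15 ∉ (Y △ X) △ X
15 ∉ Z and 15 ∈ X, so 15 ∈ Z ∪ X
15 ∈ (Z ∪ X) and 15 ∉ W, so 15 ∉ (Z ∪ X) ∩ W
15 ∉ ((Y △ X) △ X) and 15 ∉ ((Z ∪ X) ∩ W), so 15 ∉ ((Y △ X) △ X) △ ((Z ∪ X) ∩ W)
15 ∉ W and 15 ∉ Z, so 15 ∉ W ∪ Z
15 ∉ W and 15 ∉ Y, so 15 ∉ W ∪ Y
15 ∉ (W ∪ Z) and 15 ∉ (W ∪ Y), so 15 ∉ (W ∪ Z) △ (W ∪ Y)
15 ∉ (((Y △ X) △ X) △ ((Z ∪ X) ∩ W)) and 15 ∉ ((W ∪ Z) △ (W ∪ Y)), so 15 ∉ (((Y △ X) △ X) △ ((Z ∪ X) ∩ W)) − ((W ∪ Z) △ (W ∪ Y))

No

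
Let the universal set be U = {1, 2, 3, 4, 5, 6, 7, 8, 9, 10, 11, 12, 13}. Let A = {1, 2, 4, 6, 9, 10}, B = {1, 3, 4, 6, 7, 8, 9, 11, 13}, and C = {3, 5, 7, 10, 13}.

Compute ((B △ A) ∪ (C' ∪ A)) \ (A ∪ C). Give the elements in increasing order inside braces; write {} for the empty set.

B △ A = {2, 3, 7, 8, 10, 11, 13}
C' = {1, 2, 4, 6, 8, 9, 11, 12}
C' ∪ A = {1, 2, 4, 6, 8, 9, 10, 11, 12}
(B △ A) ∪ (C' ∪ A) = {1, 2, 3, 4, 6, 7, 8, 9, 10, 11, 12, 13}
A ∪ C = {1, 2, 3, 4, 5, 6, 7, 9, 10, 13}
((B △ A) ∪ (C' ∪ A)) \ (A ∪ C) = {8, 11, 12}

{8, 11, 12}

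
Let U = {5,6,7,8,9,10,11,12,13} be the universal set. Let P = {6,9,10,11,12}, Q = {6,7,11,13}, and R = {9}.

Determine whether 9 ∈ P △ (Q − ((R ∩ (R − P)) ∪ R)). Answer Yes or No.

Yes

9 ∈ R and 9 ∈ P, so 9 ∉ R − P
9 ∈ R and 9 ∉ (R − P), so 9 ∉ R ∩ (R − P)
9 ∉ (R ∩ (R − P)) and 9 ∈ R, so 9 ∈ (R ∩ (R − P)) ∪ R
9 ∉ Q and 9 ∈ ((R ∩ (R − P)) ∪ R), so 9 ∉ Q − ((R ∩ (R − P)) ∪ R)
9 ∈ P and 9 ∉ (Q − ((R ∩ (R − P)) ∪ R)), so 9 ∈ P △ (Q − ((R ∩ (R − P)) ∪ R))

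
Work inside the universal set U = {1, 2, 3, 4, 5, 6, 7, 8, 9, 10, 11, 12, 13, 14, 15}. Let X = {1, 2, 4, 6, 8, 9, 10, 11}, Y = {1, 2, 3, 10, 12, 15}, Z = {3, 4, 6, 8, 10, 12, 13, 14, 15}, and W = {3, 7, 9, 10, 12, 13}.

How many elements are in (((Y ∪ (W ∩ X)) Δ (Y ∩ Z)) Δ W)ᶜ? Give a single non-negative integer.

W ∩ X = {9, 10}
Y ∪ (W ∩ X) = {1, 2, 3, 9, 10, 12, 15}
Y ∩ Z = {3, 10, 12, 15}
(Y ∪ (W ∩ X)) Δ (Y ∩ Z) = {1, 2, 9}
((Y ∪ (W ∩ X)) Δ (Y ∩ Z)) Δ W = {1, 2, 3, 7, 10, 12, 13}
(((Y ∪ (W ∩ X)) Δ (Y ∩ Z)) Δ W)ᶜ = {4, 5, 6, 8, 9, 11, 14, 15}
|(((Y ∪ (W ∩ X)) Δ (Y ∩ Z)) Δ W)ᶜ| = 8

8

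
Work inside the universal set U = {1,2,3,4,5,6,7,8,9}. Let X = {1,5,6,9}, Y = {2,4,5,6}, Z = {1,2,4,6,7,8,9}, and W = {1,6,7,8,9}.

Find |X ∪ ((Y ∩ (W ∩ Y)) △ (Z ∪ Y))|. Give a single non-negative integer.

8

W ∩ Y = {6}
Y ∩ (W ∩ Y) = {6}
Z ∪ Y = {1,2,4,5,6,7,8,9}
(Y ∩ (W ∩ Y)) △ (Z ∪ Y) = {1,2,4,5,7,8,9}
X ∪ ((Y ∩ (W ∩ Y)) △ (Z ∪ Y)) = {1,2,4,5,6,7,8,9}
|X ∪ ((Y ∩ (W ∩ Y)) △ (Z ∪ Y))| = 8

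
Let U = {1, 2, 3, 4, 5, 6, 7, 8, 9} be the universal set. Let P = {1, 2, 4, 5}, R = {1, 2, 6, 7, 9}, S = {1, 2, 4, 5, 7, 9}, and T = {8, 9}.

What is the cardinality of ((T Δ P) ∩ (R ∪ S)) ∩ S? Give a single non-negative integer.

T Δ P = {1, 2, 4, 5, 8, 9}
R ∪ S = {1, 2, 4, 5, 6, 7, 9}
(T Δ P) ∩ (R ∪ S) = {1, 2, 4, 5, 9}
((T Δ P) ∩ (R ∪ S)) ∩ S = {1, 2, 4, 5, 9}
|((T Δ P) ∩ (R ∪ S)) ∩ S| = 5

5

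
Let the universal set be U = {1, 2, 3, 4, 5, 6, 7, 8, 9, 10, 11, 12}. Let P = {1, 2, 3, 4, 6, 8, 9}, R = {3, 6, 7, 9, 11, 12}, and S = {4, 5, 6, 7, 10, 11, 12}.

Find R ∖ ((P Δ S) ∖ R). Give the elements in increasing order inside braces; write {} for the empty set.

P Δ S = {1, 2, 3, 5, 7, 8, 9, 10, 11, 12}
(P Δ S) ∖ R = {1, 2, 5, 8, 10}
R ∖ ((P Δ S) ∖ R) = {3, 6, 7, 9, 11, 12}

{3, 6, 7, 9, 11, 12}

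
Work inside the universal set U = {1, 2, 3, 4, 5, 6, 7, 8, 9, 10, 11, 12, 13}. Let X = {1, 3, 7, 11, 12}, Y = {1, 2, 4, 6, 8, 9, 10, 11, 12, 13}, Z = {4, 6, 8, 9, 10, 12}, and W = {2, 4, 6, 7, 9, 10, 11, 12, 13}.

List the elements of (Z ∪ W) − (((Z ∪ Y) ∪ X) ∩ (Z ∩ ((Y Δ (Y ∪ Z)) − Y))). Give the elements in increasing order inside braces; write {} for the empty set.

{2, 4, 6, 7, 8, 9, 10, 11, 12, 13}

Z ∪ W = {2, 4, 6, 7, 8, 9, 10, 11, 12, 13}
Z ∪ Y = {1, 2, 4, 6, 8, 9, 10, 11, 12, 13}
(Z ∪ Y) ∪ X = {1, 2, 3, 4, 6, 7, 8, 9, 10, 11, 12, 13}
Y ∪ Z = {1, 2, 4, 6, 8, 9, 10, 11, 12, 13}
Y Δ (Y ∪ Z) = {}
(Y Δ (Y ∪ Z)) − Y = {}
Z ∩ ((Y Δ (Y ∪ Z)) − Y) = {}
((Z ∪ Y) ∪ X) ∩ (Z ∩ ((Y Δ (Y ∪ Z)) − Y)) = {}
(Z ∪ W) − (((Z ∪ Y) ∪ X) ∩ (Z ∩ ((Y Δ (Y ∪ Z)) − Y))) = {2, 4, 6, 7, 8, 9, 10, 11, 12, 13}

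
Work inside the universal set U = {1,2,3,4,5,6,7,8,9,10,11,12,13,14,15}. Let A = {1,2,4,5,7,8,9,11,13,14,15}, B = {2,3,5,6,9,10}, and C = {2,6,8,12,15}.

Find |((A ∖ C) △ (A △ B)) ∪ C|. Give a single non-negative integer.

A ∖ C = {1,4,5,7,9,11,13,14}
A △ B = {1,3,4,6,7,8,10,11,13,14,15}
(A ∖ C) △ (A △ B) = {3,5,6,8,9,10,15}
((A ∖ C) △ (A △ B)) ∪ C = {2,3,5,6,8,9,10,12,15}
|((A ∖ C) △ (A △ B)) ∪ C| = 9

9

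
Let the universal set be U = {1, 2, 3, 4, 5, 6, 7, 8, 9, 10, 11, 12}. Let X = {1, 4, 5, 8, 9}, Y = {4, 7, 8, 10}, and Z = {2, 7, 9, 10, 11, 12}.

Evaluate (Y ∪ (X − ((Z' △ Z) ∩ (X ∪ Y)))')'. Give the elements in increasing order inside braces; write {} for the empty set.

{}

Z' = {1, 3, 4, 5, 6, 8}
Z' △ Z = {1, 2, 3, 4, 5, 6, 7, 8, 9, 10, 11, 12}
X ∪ Y = {1, 4, 5, 7, 8, 9, 10}
(Z' △ Z) ∩ (X ∪ Y) = {1, 4, 5, 7, 8, 9, 10}
X − ((Z' △ Z) ∩ (X ∪ Y)) = {}
(X − ((Z' △ Z) ∩ (X ∪ Y)))' = {1, 2, 3, 4, 5, 6, 7, 8, 9, 10, 11, 12}
Y ∪ (X − ((Z' △ Z) ∩ (X ∪ Y)))' = {1, 2, 3, 4, 5, 6, 7, 8, 9, 10, 11, 12}
(Y ∪ (X − ((Z' △ Z) ∩ (X ∪ Y)))')' = {}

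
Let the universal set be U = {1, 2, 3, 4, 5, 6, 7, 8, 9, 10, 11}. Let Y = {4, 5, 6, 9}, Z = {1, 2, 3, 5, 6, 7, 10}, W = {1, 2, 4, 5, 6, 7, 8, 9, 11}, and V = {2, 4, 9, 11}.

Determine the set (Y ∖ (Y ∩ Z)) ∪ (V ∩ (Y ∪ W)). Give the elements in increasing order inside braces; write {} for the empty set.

Y ∩ Z = {5, 6}
Y ∖ (Y ∩ Z) = {4, 9}
Y ∪ W = {1, 2, 4, 5, 6, 7, 8, 9, 11}
V ∩ (Y ∪ W) = {2, 4, 9, 11}
(Y ∖ (Y ∩ Z)) ∪ (V ∩ (Y ∪ W)) = {2, 4, 9, 11}

{2, 4, 9, 11}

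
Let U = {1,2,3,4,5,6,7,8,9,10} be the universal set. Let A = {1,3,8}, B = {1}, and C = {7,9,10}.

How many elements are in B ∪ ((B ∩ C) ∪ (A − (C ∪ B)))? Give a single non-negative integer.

3

B ∩ C = {}
C ∪ B = {1,7,9,10}
A − (C ∪ B) = {3,8}
(B ∩ C) ∪ (A − (C ∪ B)) = {3,8}
B ∪ ((B ∩ C) ∪ (A − (C ∪ B))) = {1,3,8}
|B ∪ ((B ∩ C) ∪ (A − (C ∪ B)))| = 3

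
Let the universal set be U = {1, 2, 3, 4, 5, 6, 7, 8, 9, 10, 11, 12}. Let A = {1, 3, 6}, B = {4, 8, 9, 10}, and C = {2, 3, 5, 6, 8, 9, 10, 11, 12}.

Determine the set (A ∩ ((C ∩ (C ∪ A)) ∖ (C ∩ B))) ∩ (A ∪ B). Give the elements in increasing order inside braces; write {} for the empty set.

C ∪ A = {1, 2, 3, 5, 6, 8, 9, 10, 11, 12}
C ∩ (C ∪ A) = {2, 3, 5, 6, 8, 9, 10, 11, 12}
C ∩ B = {8, 9, 10}
(C ∩ (C ∪ A)) ∖ (C ∩ B) = {2, 3, 5, 6, 11, 12}
A ∩ ((C ∩ (C ∪ A)) ∖ (C ∩ B)) = {3, 6}
A ∪ B = {1, 3, 4, 6, 8, 9, 10}
(A ∩ ((C ∩ (C ∪ A)) ∖ (C ∩ B))) ∩ (A ∪ B) = {3, 6}

{3, 6}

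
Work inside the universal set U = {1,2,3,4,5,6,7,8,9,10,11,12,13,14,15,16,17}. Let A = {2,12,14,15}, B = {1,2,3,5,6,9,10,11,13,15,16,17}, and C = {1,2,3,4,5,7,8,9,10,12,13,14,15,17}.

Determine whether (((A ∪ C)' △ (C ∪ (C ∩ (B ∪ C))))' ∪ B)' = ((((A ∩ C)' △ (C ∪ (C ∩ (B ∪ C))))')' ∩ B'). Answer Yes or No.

A ∪ C = {1,2,3,4,5,7,8,9,10,12,13,14,15,17}
(A ∪ C)' = {6,11,16}
B ∪ C = {1,2,3,4,5,6,7,8,9,10,11,12,13,14,15,16,17}
C ∩ (B ∪ C) = {1,2,3,4,5,7,8,9,10,12,13,14,15,17}
C ∪ (C ∩ (B ∪ C)) = {1,2,3,4,5,7,8,9,10,12,13,14,15,17}
(A ∪ C)' △ (C ∪ (C ∩ (B ∪ C))) = {1,2,3,4,5,6,7,8,9,10,11,12,13,14,15,16,17}
((A ∪ C)' △ (C ∪ (C ∩ (B ∪ C))))' = {}
((A ∪ C)' △ (C ∪ (C ∩ (B ∪ C))))' ∪ B = {1,2,3,5,6,9,10,11,13,15,16,17}
(((A ∪ C)' △ (C ∪ (C ∩ (B ∪ C))))' ∪ B)' = {4,7,8,12,14}
A ∩ C = {2,12,14,15}
(A ∩ C)' = {1,3,4,5,6,7,8,9,10,11,13,16,17}
(A ∩ C)' △ (C ∪ (C ∩ (B ∪ C))) = {2,6,11,12,14,15,16}
((A ∩ C)' △ (C ∪ (C ∩ (B ∪ C))))' = {1,3,4,5,7,8,9,10,13,17}
(((A ∩ C)' △ (C ∪ (C ∩ (B ∪ C))))')' = {2,6,11,12,14,15,16}
B' = {4,7,8,12,14}
(((A ∩ C)' △ (C ∪ (C ∩ (B ∪ C))))')' ∩ B' = {12,14}
4 ∈ (((A ∪ C)' △ (C ∪ (C ∩ (B ∪ C))))' ∪ B)' but 4 ∉ (((A ∩ C)' △ (C ∪ (C ∩ (B ∪ C))))')' ∩ B', so they differ.

No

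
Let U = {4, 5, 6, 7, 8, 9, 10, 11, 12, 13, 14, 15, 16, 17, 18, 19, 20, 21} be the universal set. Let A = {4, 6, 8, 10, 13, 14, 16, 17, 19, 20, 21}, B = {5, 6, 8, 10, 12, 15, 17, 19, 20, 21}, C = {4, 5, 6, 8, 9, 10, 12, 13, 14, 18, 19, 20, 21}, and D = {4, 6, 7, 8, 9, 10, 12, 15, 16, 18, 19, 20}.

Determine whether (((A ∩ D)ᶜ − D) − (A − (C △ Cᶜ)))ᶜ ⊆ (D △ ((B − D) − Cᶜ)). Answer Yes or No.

Yes

A ∩ D = {4, 6, 8, 10, 16, 19, 20}
(A ∩ D)ᶜ = {5, 7, 9, 11, 12, 13, 14, 15, 17, 18, 21}
(A ∩ D)ᶜ − D = {5, 11, 13, 14, 17, 21}
Cᶜ = {7, 11, 15, 16, 17}
C △ Cᶜ = {4, 5, 6, 7, 8, 9, 10, 11, 12, 13, 14, 15, 16, 17, 18, 19, 20, 21}
A − (C △ Cᶜ) = {}
((A ∩ D)ᶜ − D) − (A − (C △ Cᶜ)) = {5, 11, 13, 14, 17, 21}
(((A ∩ D)ᶜ − D) − (A − (C △ Cᶜ)))ᶜ = {4, 6, 7, 8, 9, 10, 12, 15, 16, 18, 19, 20}
B − D = {5, 17, 21}
(B − D) − Cᶜ = {5, 21}
D △ ((B − D) − Cᶜ) = {4, 5, 6, 7, 8, 9, 10, 12, 15, 16, 18, 19, 20, 21}
Every element of {4, 6, 7, 8, 9, 10, 12, 15, 16, 18, 19, 20} is in {4, 5, 6, 7, 8, 9, 10, 12, 15, 16, 18, 19, 20, 21}, so (((A ∩ D)ᶜ − D) − (A − (C △ Cᶜ)))ᶜ ⊆ D △ ((B − D) − Cᶜ).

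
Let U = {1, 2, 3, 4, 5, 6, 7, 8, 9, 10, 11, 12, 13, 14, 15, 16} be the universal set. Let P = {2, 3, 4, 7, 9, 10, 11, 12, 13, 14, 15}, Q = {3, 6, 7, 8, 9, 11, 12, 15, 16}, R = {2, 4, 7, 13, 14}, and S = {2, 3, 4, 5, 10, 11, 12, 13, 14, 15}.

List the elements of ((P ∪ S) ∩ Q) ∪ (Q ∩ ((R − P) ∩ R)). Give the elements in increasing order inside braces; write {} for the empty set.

P ∪ S = {2, 3, 4, 5, 7, 9, 10, 11, 12, 13, 14, 15}
(P ∪ S) ∩ Q = {3, 7, 9, 11, 12, 15}
R − P = {}
(R − P) ∩ R = {}
Q ∩ ((R − P) ∩ R) = {}
((P ∪ S) ∩ Q) ∪ (Q ∩ ((R − P) ∩ R)) = {3, 7, 9, 11, 12, 15}

{3, 7, 9, 11, 12, 15}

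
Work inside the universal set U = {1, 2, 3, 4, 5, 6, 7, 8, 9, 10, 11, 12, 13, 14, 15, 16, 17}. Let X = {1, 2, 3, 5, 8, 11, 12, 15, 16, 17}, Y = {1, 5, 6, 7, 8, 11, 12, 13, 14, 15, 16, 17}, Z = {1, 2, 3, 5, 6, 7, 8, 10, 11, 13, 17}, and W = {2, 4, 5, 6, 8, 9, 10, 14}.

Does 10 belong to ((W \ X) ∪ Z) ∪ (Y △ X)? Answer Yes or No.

10 ∈ W and 10 ∉ X, so 10 ∈ W \ X
10 ∈ (W \ X) and 10 ∈ Z, so 10 ∈ (W \ X) ∪ Z
10 ∉ Y and 10 ∉ X, so 10 ∉ Y △ X
10 ∈ ((W \ X) ∪ Z) and 10 ∉ (Y △ X), so 10 ∈ ((W \ X) ∪ Z) ∪ (Y △ X)

Yes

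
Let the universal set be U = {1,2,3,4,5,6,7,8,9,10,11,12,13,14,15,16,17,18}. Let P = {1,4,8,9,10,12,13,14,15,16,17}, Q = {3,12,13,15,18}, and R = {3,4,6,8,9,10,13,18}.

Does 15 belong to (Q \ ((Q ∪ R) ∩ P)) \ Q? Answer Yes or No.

No

15 ∈ Q and 15 ∉ R, so 15 ∈ Q ∪ R
15 ∈ (Q ∪ R) and 15 ∈ P, so 15 ∈ (Q ∪ R) ∩ P
15 ∈ Q and 15 ∈ ((Q ∪ R) ∩ P), so 15 ∉ Q \ ((Q ∪ R) ∩ P)
15 ∉ (Q \ ((Q ∪ R) ∩ P)) and 15 ∈ Q, so 15 ∉ (Q \ ((Q ∪ R) ∩ P)) \ Q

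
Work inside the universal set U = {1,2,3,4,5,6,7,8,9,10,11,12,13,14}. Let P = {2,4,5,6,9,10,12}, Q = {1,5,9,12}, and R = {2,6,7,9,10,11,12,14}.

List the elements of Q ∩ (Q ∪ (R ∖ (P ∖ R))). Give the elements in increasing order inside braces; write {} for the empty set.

{1,5,9,12}

P ∖ R = {4,5}
R ∖ (P ∖ R) = {2,6,7,9,10,11,12,14}
Q ∪ (R ∖ (P ∖ R)) = {1,2,5,6,7,9,10,11,12,14}
Q ∩ (Q ∪ (R ∖ (P ∖ R))) = {1,5,9,12}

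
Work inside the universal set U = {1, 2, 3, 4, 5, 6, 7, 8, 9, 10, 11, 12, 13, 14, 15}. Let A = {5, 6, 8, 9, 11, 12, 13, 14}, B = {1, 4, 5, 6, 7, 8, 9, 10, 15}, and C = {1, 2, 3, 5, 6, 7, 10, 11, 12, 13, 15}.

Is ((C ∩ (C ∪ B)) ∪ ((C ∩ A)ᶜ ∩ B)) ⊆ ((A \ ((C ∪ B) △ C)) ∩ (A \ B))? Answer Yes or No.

C ∪ B = {1, 2, 3, 4, 5, 6, 7, 8, 9, 10, 11, 12, 13, 15}
C ∩ (C ∪ B) = {1, 2, 3, 5, 6, 7, 10, 11, 12, 13, 15}
C ∩ A = {5, 6, 11, 12, 13}
(C ∩ A)ᶜ = {1, 2, 3, 4, 7, 8, 9, 10, 14, 15}
(C ∩ A)ᶜ ∩ B = {1, 4, 7, 8, 9, 10, 15}
(C ∩ (C ∪ B)) ∪ ((C ∩ A)ᶜ ∩ B) = {1, 2, 3, 4, 5, 6, 7, 8, 9, 10, 11, 12, 13, 15}
(C ∪ B) △ C = {4, 8, 9}
A \ ((C ∪ B) △ C) = {5, 6, 11, 12, 13, 14}
A \ B = {11, 12, 13, 14}
(A \ ((C ∪ B) △ C)) ∩ (A \ B) = {11, 12, 13, 14}
1 ∈ (C ∩ (C ∪ B)) ∪ ((C ∩ A)ᶜ ∩ B) but 1 ∉ (A \ ((C ∪ B) △ C)) ∩ (A \ B), so the inclusion fails.

No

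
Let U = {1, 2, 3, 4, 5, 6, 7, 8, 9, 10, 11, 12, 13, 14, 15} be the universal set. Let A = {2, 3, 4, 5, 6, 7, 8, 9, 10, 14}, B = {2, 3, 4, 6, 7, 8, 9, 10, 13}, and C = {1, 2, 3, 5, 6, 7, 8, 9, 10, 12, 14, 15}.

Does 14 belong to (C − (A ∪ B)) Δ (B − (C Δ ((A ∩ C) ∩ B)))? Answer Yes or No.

14 ∈ A and 14 ∉ B, so 14 ∈ A ∪ B
14 ∈ C and 14 ∈ (A ∪ B), so 14 ∉ C − (A ∪ B)
14 ∈ A and 14 ∈ C, so 14 ∈ A ∩ C
14 ∈ (A ∩ C) and 14 ∉ B, so 14 ∉ (A ∩ C) ∩ B
14 ∈ C and 14 ∉ ((A ∩ C) ∩ B), so 14 ∈ C Δ ((A ∩ C) ∩ B)
14 ∉ B and 14 ∈ (C Δ ((A ∩ C) ∩ B)), so 14 ∉ B − (C Δ ((A ∩ C) ∩ B))
14 ∉ (C − (A ∪ B)) and 14 ∉ (B − (C Δ ((A ∩ C) ∩ B))), so 14 ∉ (C − (A ∪ B)) Δ (B − (C Δ ((A ∩ C) ∩ B)))

No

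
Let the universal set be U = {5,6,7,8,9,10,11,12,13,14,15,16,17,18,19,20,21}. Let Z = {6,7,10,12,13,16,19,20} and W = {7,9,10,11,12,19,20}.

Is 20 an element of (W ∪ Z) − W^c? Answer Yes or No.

20 ∈ W and 20 ∈ Z, so 20 ∈ W ∪ Z
20 ∈ W, so 20 ∉ W^c
20 ∈ (W ∪ Z) and 20 ∉ W^c, so 20 ∈ (W ∪ Z) − W^c

Yes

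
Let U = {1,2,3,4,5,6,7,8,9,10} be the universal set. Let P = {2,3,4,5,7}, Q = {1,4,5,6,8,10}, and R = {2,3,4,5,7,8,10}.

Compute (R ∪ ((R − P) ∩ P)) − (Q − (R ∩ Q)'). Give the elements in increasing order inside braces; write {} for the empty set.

{2,3,7}

R − P = {8,10}
(R − P) ∩ P = {}
R ∪ ((R − P) ∩ P) = {2,3,4,5,7,8,10}
R ∩ Q = {4,5,8,10}
(R ∩ Q)' = {1,2,3,6,7,9}
Q − (R ∩ Q)' = {4,5,8,10}
(R ∪ ((R − P) ∩ P)) − (Q − (R ∩ Q)') = {2,3,7}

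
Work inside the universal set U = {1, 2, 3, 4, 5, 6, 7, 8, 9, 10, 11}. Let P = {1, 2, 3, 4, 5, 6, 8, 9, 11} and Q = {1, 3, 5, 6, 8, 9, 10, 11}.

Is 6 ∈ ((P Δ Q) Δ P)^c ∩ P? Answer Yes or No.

6 ∈ P and 6 ∈ Q, so 6 ∉ P Δ Q
6 ∉ (P Δ Q) and 6 ∈ P, so 6 ∈ (P Δ Q) Δ P
6 ∉ ((P Δ Q) Δ P)^c since 6 ∈ ((P Δ Q) Δ P)
6 ∉ ((P Δ Q) Δ P)^c and 6 ∈ P, so 6 ∉ ((P Δ Q) Δ P)^c ∩ P

No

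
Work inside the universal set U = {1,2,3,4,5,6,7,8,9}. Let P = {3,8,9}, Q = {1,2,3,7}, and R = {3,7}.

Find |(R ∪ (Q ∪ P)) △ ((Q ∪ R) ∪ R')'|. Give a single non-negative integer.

Q ∪ P = {1,2,3,7,8,9}
R ∪ (Q ∪ P) = {1,2,3,7,8,9}
Q ∪ R = {1,2,3,7}
R' = {1,2,4,5,6,8,9}
(Q ∪ R) ∪ R' = {1,2,3,4,5,6,7,8,9}
((Q ∪ R) ∪ R')' = {}
(R ∪ (Q ∪ P)) △ ((Q ∪ R) ∪ R')' = {1,2,3,7,8,9}
|(R ∪ (Q ∪ P)) △ ((Q ∪ R) ∪ R')'| = 6

6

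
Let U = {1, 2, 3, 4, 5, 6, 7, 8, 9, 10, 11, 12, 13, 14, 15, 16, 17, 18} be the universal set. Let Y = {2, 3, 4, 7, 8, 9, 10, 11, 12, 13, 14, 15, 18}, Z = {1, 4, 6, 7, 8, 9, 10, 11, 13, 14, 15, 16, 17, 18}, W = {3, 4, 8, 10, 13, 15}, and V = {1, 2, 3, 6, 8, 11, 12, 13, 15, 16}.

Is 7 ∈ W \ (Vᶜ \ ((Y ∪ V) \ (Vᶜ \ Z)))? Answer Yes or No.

No

7 ∉ V, so 7 ∈ Vᶜ
7 ∈ Y and 7 ∉ V, so 7 ∈ Y ∪ V
7 ∉ V, so 7 ∈ Vᶜ
7 ∈ Vᶜ and 7 ∈ Z, so 7 ∉ Vᶜ \ Z
7 ∈ (Y ∪ V) and 7 ∉ (Vᶜ \ Z), so 7 ∈ (Y ∪ V) \ (Vᶜ \ Z)
7 ∈ Vᶜ and 7 ∈ ((Y ∪ V) \ (Vᶜ \ Z)), so 7 ∉ Vᶜ \ ((Y ∪ V) \ (Vᶜ \ Z))
7 ∉ W and 7 ∉ (Vᶜ \ ((Y ∪ V) \ (Vᶜ \ Z))), so 7 ∉ W \ (Vᶜ \ ((Y ∪ V) \ (Vᶜ \ Z)))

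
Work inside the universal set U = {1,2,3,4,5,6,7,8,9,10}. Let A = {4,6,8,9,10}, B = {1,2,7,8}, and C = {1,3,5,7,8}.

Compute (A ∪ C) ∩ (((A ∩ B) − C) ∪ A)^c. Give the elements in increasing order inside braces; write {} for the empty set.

A ∪ C = {1,3,4,5,6,7,8,9,10}
A ∩ B = {8}
(A ∩ B) − C = {}
((A ∩ B) − C) ∪ A = {4,6,8,9,10}
(((A ∩ B) − C) ∪ A)^c = {1,2,3,5,7}
(A ∪ C) ∩ (((A ∩ B) − C) ∪ A)^c = {1,3,5,7}

{1,3,5,7}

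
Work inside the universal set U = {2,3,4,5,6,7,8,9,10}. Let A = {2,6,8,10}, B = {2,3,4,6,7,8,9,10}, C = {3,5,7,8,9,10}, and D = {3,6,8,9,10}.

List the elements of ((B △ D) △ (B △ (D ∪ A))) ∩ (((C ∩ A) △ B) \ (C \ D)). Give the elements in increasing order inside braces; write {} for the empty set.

B △ D = {2,4,7}
D ∪ A = {2,3,6,8,9,10}
B △ (D ∪ A) = {4,7}
(B △ D) △ (B △ (D ∪ A)) = {2}
C ∩ A = {8,10}
(C ∩ A) △ B = {2,3,4,6,7,9}
C \ D = {5,7}
((C ∩ A) △ B) \ (C \ D) = {2,3,4,6,9}
((B △ D) △ (B △ (D ∪ A))) ∩ (((C ∩ A) △ B) \ (C \ D)) = {2}

{2}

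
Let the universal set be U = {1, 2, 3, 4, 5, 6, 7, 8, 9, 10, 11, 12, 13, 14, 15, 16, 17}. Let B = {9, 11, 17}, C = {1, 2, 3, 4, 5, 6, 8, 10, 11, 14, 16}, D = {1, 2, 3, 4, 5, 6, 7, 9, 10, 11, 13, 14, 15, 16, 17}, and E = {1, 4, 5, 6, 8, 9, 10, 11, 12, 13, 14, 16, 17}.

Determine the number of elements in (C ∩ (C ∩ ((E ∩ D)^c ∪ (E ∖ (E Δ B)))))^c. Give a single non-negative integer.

E ∩ D = {1, 4, 5, 6, 9, 10, 11, 13, 14, 16, 17}
(E ∩ D)^c = {2, 3, 7, 8, 12, 15}
E Δ B = {1, 4, 5, 6, 8, 10, 12, 13, 14, 16}
E ∖ (E Δ B) = {9, 11, 17}
(E ∩ D)^c ∪ (E ∖ (E Δ B)) = {2, 3, 7, 8, 9, 11, 12, 15, 17}
C ∩ ((E ∩ D)^c ∪ (E ∖ (E Δ B))) = {2, 3, 8, 11}
C ∩ (C ∩ ((E ∩ D)^c ∪ (E ∖ (E Δ B)))) = {2, 3, 8, 11}
(C ∩ (C ∩ ((E ∩ D)^c ∪ (E ∖ (E Δ B)))))^c = {1, 4, 5, 6, 7, 9, 10, 12, 13, 14, 15, 16, 17}
|(C ∩ (C ∩ ((E ∩ D)^c ∪ (E ∖ (E Δ B)))))^c| = 13

13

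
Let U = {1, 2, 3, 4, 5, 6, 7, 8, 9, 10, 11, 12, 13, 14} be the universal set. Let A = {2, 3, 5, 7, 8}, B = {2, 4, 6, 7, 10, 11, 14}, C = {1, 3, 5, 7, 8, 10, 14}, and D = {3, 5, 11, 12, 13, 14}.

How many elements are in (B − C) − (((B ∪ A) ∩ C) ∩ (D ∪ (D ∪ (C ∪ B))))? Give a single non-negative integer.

B − C = {2, 4, 6, 11}
B ∪ A = {2, 3, 4, 5, 6, 7, 8, 10, 11, 14}
(B ∪ A) ∩ C = {3, 5, 7, 8, 10, 14}
C ∪ B = {1, 2, 3, 4, 5, 6, 7, 8, 10, 11, 14}
D ∪ (C ∪ B) = {1, 2, 3, 4, 5, 6, 7, 8, 10, 11, 12, 13, 14}
D ∪ (D ∪ (C ∪ B)) = {1, 2, 3, 4, 5, 6, 7, 8, 10, 11, 12, 13, 14}
((B ∪ A) ∩ C) ∩ (D ∪ (D ∪ (C ∪ B))) = {3, 5, 7, 8, 10, 14}
(B − C) − (((B ∪ A) ∩ C) ∩ (D ∪ (D ∪ (C ∪ B)))) = {2, 4, 6, 11}
|(B − C) − (((B ∪ A) ∩ C) ∩ (D ∪ (D ∪ (C ∪ B))))| = 4

4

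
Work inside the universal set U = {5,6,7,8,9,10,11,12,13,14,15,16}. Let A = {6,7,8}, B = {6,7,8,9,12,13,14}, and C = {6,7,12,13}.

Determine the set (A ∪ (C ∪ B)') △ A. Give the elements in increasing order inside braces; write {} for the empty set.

C ∪ B = {6,7,8,9,12,13,14}
(C ∪ B)' = {5,10,11,15,16}
A ∪ (C ∪ B)' = {5,6,7,8,10,11,15,16}
(A ∪ (C ∪ B)') △ A = {5,10,11,15,16}

{5,10,11,15,16}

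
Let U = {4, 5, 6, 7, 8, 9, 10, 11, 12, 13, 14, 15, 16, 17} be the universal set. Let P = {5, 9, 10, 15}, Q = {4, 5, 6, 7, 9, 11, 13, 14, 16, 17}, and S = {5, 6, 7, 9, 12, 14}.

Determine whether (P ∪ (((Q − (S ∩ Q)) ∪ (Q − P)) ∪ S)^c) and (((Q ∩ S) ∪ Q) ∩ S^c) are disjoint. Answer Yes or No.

Yes

S ∩ Q = {5, 6, 7, 9, 14}
Q − (S ∩ Q) = {4, 11, 13, 16, 17}
Q − P = {4, 6, 7, 11, 13, 14, 16, 17}
(Q − (S ∩ Q)) ∪ (Q − P) = {4, 6, 7, 11, 13, 14, 16, 17}
((Q − (S ∩ Q)) ∪ (Q − P)) ∪ S = {4, 5, 6, 7, 9, 11, 12, 13, 14, 16, 17}
(((Q − (S ∩ Q)) ∪ (Q − P)) ∪ S)^c = {8, 10, 15}
P ∪ (((Q − (S ∩ Q)) ∪ (Q − P)) ∪ S)^c = {5, 8, 9, 10, 15}
Q ∩ S = {5, 6, 7, 9, 14}
(Q ∩ S) ∪ Q = {4, 5, 6, 7, 9, 11, 13, 14, 16, 17}
S^c = {4, 8, 10, 11, 13, 15, 16, 17}
((Q ∩ S) ∪ Q) ∩ S^c = {4, 11, 13, 16, 17}
{5, 8, 9, 10, 15} and {4, 11, 13, 16, 17} share no elements.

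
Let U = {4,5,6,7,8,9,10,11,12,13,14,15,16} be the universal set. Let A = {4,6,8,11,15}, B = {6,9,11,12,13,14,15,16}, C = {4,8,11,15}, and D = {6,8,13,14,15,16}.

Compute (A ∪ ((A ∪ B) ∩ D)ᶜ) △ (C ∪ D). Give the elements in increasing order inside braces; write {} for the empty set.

A ∪ B = {4,6,8,9,11,12,13,14,15,16}
(A ∪ B) ∩ D = {6,8,13,14,15,16}
((A ∪ B) ∩ D)ᶜ = {4,5,7,9,10,11,12}
A ∪ ((A ∪ B) ∩ D)ᶜ = {4,5,6,7,8,9,10,11,12,15}
C ∪ D = {4,6,8,11,13,14,15,16}
(A ∪ ((A ∪ B) ∩ D)ᶜ) △ (C ∪ D) = {5,7,9,10,12,13,14,16}

{5,7,9,10,12,13,14,16}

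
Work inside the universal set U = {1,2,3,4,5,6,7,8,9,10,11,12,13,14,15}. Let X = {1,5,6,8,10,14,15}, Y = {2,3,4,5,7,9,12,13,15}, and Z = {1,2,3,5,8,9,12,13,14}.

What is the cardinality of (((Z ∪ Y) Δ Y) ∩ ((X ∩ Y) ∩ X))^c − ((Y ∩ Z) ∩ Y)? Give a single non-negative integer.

Z ∪ Y = {1,2,3,4,5,7,8,9,12,13,14,15}
(Z ∪ Y) Δ Y = {1,8,14}
X ∩ Y = {5,15}
(X ∩ Y) ∩ X = {5,15}
((Z ∪ Y) Δ Y) ∩ ((X ∩ Y) ∩ X) = {}
(((Z ∪ Y) Δ Y) ∩ ((X ∩ Y) ∩ X))^c = {1,2,3,4,5,6,7,8,9,10,11,12,13,14,15}
Y ∩ Z = {2,3,5,9,12,13}
(Y ∩ Z) ∩ Y = {2,3,5,9,12,13}
(((Z ∪ Y) Δ Y) ∩ ((X ∩ Y) ∩ X))^c − ((Y ∩ Z) ∩ Y) = {1,4,6,7,8,10,11,14,15}
|(((Z ∪ Y) Δ Y) ∩ ((X ∩ Y) ∩ X))^c − ((Y ∩ Z) ∩ Y)| = 9

9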